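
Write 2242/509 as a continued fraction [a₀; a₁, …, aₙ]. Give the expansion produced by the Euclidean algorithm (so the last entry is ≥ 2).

[4; 2, 2, 8, 12]

2242 = 4×509 + 206
509 = 2×206 + 97
206 = 2×97 + 12
97 = 8×12 + 1
12 = 12×1 + 0  (stop)
So 2242/509 = [4; 2, 2, 8, 12].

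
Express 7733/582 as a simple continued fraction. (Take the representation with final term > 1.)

7733 = 13*582 + 167
582 = 3*167 + 81
167 = 2*81 + 5
81 = 16*5 + 1
5 = 5*1 + 0  (stop)
So 7733/582 = [13; 3, 2, 16, 5].

[13; 3, 2, 16, 5]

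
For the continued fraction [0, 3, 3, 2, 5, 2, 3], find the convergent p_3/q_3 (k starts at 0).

7/23

Using pₖ = aₖpₖ₋₁ + pₖ₋₂, qₖ = aₖqₖ₋₁ + qₖ₋₂ (with p₋₁=1, p₋₂=0, q₋₁=0, q₋₂=1):
  k=0: a=0, p=0, q=1
  k=1: a=3, p=1, q=3
  k=2: a=3, p=3, q=10
  k=3: a=2, p=7, q=23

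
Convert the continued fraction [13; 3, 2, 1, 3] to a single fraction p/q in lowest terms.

492/37

Using pₖ = aₖpₖ₋₁ + pₖ₋₂ and qₖ = aₖqₖ₋₁ + qₖ₋₂:
  k=0: a=13, p=13, q=1
  k=1: a=3, p=40, q=3
  k=2: a=2, p=93, q=7
  k=3: a=1, p=133, q=10
  k=4: a=3, p=492, q=37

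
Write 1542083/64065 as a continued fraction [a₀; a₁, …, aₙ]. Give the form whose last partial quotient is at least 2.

[24; 14, 6, 11, 2, 3, 9]

1542083 = 24·64065 + 4523
64065 = 14·4523 + 743
4523 = 6·743 + 65
743 = 11·65 + 28
65 = 2·28 + 9
28 = 3·9 + 1
9 = 9·1 + 0  (stop)
So 1542083/64065 = [24; 14, 6, 11, 2, 3, 9].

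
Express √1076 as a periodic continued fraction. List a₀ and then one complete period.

a₀ = ⌊√1076⌋ = 32.
With m₀=0, d₀=1 and mₖ₊₁ = dₖaₖ − mₖ, dₖ₊₁ = (n − mₖ₊₁²)/dₖ, aₖ₊₁ = ⌊(a₀+mₖ₊₁)/dₖ₊₁⌋:
  k=1: m=32, d=52, a=1
  k=2: m=20, d=13, a=4
  k=3: m=32, d=4, a=16
  k=4: m=32, d=13, a=4
  k=5: m=20, d=52, a=1
  k=6: m=32, d=1, a=64
d=1 and a=2a₀=64 at k=6, so the next step gives (m, d) = (32, 52) again — its k=1 value — and the period has length 6.

[32; 1, 4, 16, 4, 1, 64]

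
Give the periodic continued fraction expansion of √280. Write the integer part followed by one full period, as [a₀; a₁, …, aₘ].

a₀ = ⌊√280⌋ = 16.
With m₀=0, d₀=1 and mₖ₊₁ = dₖaₖ − mₖ, dₖ₊₁ = (n − mₖ₊₁²)/dₖ, aₖ₊₁ = ⌊(a₀+mₖ₊₁)/dₖ₊₁⌋:
  k=1: m=16, d=24, a=1
  k=2: m=8, d=9, a=2
  k=3: m=10, d=20, a=1
  k=4: m=10, d=9, a=2
  k=5: m=8, d=24, a=1
  k=6: m=16, d=1, a=32
d=1 and a=2a₀=32 at k=6, so the next step gives (m, d) = (16, 24) again — its k=1 value — and the period has length 6.

[16; 1, 2, 1, 2, 1, 32]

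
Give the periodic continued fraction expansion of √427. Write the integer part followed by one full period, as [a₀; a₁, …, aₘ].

[20; 1, 1, 1, 40]

a₀ = ⌊√427⌋ = 20.
With m₀=0, d₀=1 and mₖ₊₁ = dₖaₖ − mₖ, dₖ₊₁ = (n − mₖ₊₁²)/dₖ, aₖ₊₁ = ⌊(a₀+mₖ₊₁)/dₖ₊₁⌋:
  k=1: m=20, d=27, a=1
  k=2: m=7, d=14, a=1
  k=3: m=7, d=27, a=1
  k=4: m=20, d=1, a=40
d=1 and a=2a₀=40 at k=4, so the next step gives (m, d) = (20, 27) again — its k=1 value — and the period has length 4.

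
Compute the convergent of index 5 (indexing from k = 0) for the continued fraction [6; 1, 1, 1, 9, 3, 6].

Using pₖ = aₖpₖ₋₁ + pₖ₋₂, qₖ = aₖqₖ₋₁ + qₖ₋₂ (with p₋₁=1, p₋₂=0, q₋₁=0, q₋₂=1):
  k=0: a=6, p=6, q=1
  k=1: a=1, p=7, q=1
  k=2: a=1, p=13, q=2
  k=3: a=1, p=20, q=3
  k=4: a=9, p=193, q=29
  k=5: a=3, p=599, q=90

599/90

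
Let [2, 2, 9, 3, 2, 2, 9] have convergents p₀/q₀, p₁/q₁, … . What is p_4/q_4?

339/137

Using pₖ = aₖpₖ₋₁ + pₖ₋₂, qₖ = aₖqₖ₋₁ + qₖ₋₂ (with p₋₁=1, p₋₂=0, q₋₁=0, q₋₂=1):
  k=0: a=2, p=2, q=1
  k=1: a=2, p=5, q=2
  k=2: a=9, p=47, q=19
  k=3: a=3, p=146, q=59
  k=4: a=2, p=339, q=137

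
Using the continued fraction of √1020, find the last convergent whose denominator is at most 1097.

√1020 = [31; 1, 14, 1, 62, …] (period length 4).
Convergents:
  p_0/q_0 = 31/1
  p_1/q_1 = 32/1
  p_2/q_2 = 479/15
  p_3/q_3 = 511/16
  p_4/q_4 = 32161/1007
  p_5/q_5 = 32672/1023
  p_6/q_6 = 489569/15329
q_5 = 1023 ≤ 1097 < 15329 = q_6, so the answer is 32672/1023.

32672/1023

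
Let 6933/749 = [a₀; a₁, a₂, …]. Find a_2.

6933 = 9·749 + 192   →  a_0 = 9
749 = 3·192 + 173   →  a_1 = 3
192 = 1·173 + 19   →  a_2 = 1

1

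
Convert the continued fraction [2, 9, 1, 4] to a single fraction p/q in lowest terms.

103/49

Using pₖ = aₖpₖ₋₁ + pₖ₋₂ and qₖ = aₖqₖ₋₁ + qₖ₋₂:
  k=0: a=2, p=2, q=1
  k=1: a=9, p=19, q=9
  k=2: a=1, p=21, q=10
  k=3: a=4, p=103, q=49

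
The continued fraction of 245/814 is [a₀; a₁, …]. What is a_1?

245 = 0·814 + 245   →  a_0 = 0
814 = 3·245 + 79   →  a_1 = 3

3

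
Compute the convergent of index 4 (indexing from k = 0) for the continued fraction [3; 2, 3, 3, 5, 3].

Using pₖ = aₖpₖ₋₁ + pₖ₋₂, qₖ = aₖqₖ₋₁ + qₖ₋₂ (with p₋₁=1, p₋₂=0, q₋₁=0, q₋₂=1):
  k=0: a=3, p=3, q=1
  k=1: a=2, p=7, q=2
  k=2: a=3, p=24, q=7
  k=3: a=3, p=79, q=23
  k=4: a=5, p=419, q=122

419/122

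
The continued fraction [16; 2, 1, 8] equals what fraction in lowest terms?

425/26

Using pₖ = aₖpₖ₋₁ + pₖ₋₂ and qₖ = aₖqₖ₋₁ + qₖ₋₂:
  k=0: a=16, p=16, q=1
  k=1: a=2, p=33, q=2
  k=2: a=1, p=49, q=3
  k=3: a=8, p=425, q=26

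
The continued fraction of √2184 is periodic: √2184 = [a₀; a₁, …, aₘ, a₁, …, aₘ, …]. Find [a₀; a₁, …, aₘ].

[46; 1, 2, 1, 2, 1, 92]

a₀ = ⌊√2184⌋ = 46.
With m₀=0, d₀=1 and mₖ₊₁ = dₖaₖ − mₖ, dₖ₊₁ = (n − mₖ₊₁²)/dₖ, aₖ₊₁ = ⌊(a₀+mₖ₊₁)/dₖ₊₁⌋:
  k=1: m=46, d=68, a=1
  k=2: m=22, d=25, a=2
  k=3: m=28, d=56, a=1
  k=4: m=28, d=25, a=2
  k=5: m=22, d=68, a=1
  k=6: m=46, d=1, a=92
d=1 and a=2a₀=92 at k=6, so the next step gives (m, d) = (46, 68) again — its k=1 value — and the period has length 6.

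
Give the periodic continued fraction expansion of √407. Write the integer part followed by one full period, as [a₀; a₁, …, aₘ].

a₀ = ⌊√407⌋ = 20.

[20; 5, 1, 2, 1, 5, 40]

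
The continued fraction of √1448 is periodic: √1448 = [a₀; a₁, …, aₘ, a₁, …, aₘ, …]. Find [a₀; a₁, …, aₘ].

[38; 19, 76]

a₀ = ⌊√1448⌋ = 38.
With m₀=0, d₀=1 and mₖ₊₁ = dₖaₖ − mₖ, dₖ₊₁ = (n − mₖ₊₁²)/dₖ, aₖ₊₁ = ⌊(a₀+mₖ₊₁)/dₖ₊₁⌋:
  k=1: m=38, d=4, a=19
  k=2: m=38, d=1, a=76
d=1 and a=2a₀=76 at k=2, so the next step gives (m, d) = (38, 4) again — its k=1 value — and the period has length 2.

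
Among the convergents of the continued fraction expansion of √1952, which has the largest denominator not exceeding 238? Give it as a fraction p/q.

√1952 = [44; 5, 1, 1, 21, 1, 1, 5, 88, …] (period length 8).
Convergents:
  p_0/q_0 = 44/1
  p_1/q_1 = 221/5
  p_2/q_2 = 265/6
  p_3/q_3 = 486/11
  p_4/q_4 = 10471/237
  p_5/q_5 = 10957/248
q_4 = 237 ≤ 238 < 248 = q_5, so the answer is 10471/237.

10471/237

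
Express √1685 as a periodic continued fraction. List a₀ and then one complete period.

a₀ = ⌊√1685⌋ = 41.

[41; 20, 1, 1, 20, 82]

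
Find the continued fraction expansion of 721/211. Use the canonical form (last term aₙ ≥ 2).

721 = 3×211 + 88
211 = 2×88 + 35
88 = 2×35 + 18
35 = 1×18 + 17
18 = 1×17 + 1
17 = 17×1 + 0  (stop)
So 721/211 = [3; 2, 2, 1, 1, 17].

[3; 2, 2, 1, 1, 17]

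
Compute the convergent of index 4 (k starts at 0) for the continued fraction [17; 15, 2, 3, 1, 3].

2372/139

Using pₖ = aₖpₖ₋₁ + pₖ₋₂, qₖ = aₖqₖ₋₁ + qₖ₋₂ (with p₋₁=1, p₋₂=0, q₋₁=0, q₋₂=1):
  k=0: a=17, p=17, q=1
  k=1: a=15, p=256, q=15
  k=2: a=2, p=529, q=31
  k=3: a=3, p=1843, q=108
  k=4: a=1, p=2372, q=139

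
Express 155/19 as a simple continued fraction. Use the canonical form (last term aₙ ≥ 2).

155 = 8·19 + 3
19 = 6·3 + 1
3 = 3·1 + 0  (stop)
So 155/19 = [8; 6, 3].

[8; 6, 3]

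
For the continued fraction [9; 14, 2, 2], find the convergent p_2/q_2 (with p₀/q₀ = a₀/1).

Using pₖ = aₖpₖ₋₁ + pₖ₋₂, qₖ = aₖqₖ₋₁ + qₖ₋₂ (with p₋₁=1, p₋₂=0, q₋₁=0, q₋₂=1):
  k=0: a=9, p=9, q=1
  k=1: a=14, p=127, q=14
  k=2: a=2, p=263, q=29

263/29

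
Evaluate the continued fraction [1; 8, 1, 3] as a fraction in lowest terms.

39/35

Fold from the inside: start with 3/1.
  1 + 1/3 = 4/3
  8 + 3/4 = 35/4
  1 + 4/35 = 39/35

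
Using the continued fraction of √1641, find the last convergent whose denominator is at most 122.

√1641 = [40; 1, 1, 26, 1, 1, 80, …] (period length 6).
Convergents:
  p_0/q_0 = 40/1
  p_1/q_1 = 41/1
  p_2/q_2 = 81/2
  p_3/q_3 = 2147/53
  p_4/q_4 = 2228/55
  p_5/q_5 = 4375/108
  p_6/q_6 = 352228/8695
q_5 = 108 ≤ 122 < 8695 = q_6, so the answer is 4375/108.

4375/108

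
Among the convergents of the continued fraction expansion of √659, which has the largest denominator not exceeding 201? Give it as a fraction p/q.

3979/155

√659 = [25; 1, 2, 25, 2, 1, 50, …] (period length 6).
Convergents:
  p_0/q_0 = 25/1
  p_1/q_1 = 26/1
  p_2/q_2 = 77/3
  p_3/q_3 = 1951/76
  p_4/q_4 = 3979/155
  p_5/q_5 = 5930/231
q_4 = 155 ≤ 201 < 231 = q_5, so the answer is 3979/155.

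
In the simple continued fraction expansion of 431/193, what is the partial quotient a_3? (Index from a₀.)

2

431 = 2·193 + 45   →  a_0 = 2
193 = 4·45 + 13   →  a_1 = 4
45 = 3·13 + 6   →  a_2 = 3
13 = 2·6 + 1   →  a_3 = 2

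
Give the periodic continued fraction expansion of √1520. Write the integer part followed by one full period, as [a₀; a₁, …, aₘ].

[38; 1, 76]

a₀ = ⌊√1520⌋ = 38.
With m₀=0, d₀=1 and mₖ₊₁ = dₖaₖ − mₖ, dₖ₊₁ = (n − mₖ₊₁²)/dₖ, aₖ₊₁ = ⌊(a₀+mₖ₊₁)/dₖ₊₁⌋:
  k=1: m=38, d=76, a=1
  k=2: m=38, d=1, a=76
d=1 and a=2a₀=76 at k=2, so the next step gives (m, d) = (38, 76) again — its k=1 value — and the period has length 2.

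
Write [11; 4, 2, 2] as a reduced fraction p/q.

Using pₖ = aₖpₖ₋₁ + pₖ₋₂ and qₖ = aₖqₖ₋₁ + qₖ₋₂:
  k=0: a=11, p=11, q=1
  k=1: a=4, p=45, q=4
  k=2: a=2, p=101, q=9
  k=3: a=2, p=247, q=22

247/22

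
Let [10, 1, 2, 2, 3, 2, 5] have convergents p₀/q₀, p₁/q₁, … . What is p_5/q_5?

Using pₖ = aₖpₖ₋₁ + pₖ₋₂, qₖ = aₖqₖ₋₁ + qₖ₋₂ (with p₋₁=1, p₋₂=0, q₋₁=0, q₋₂=1):
  k=0: a=10, p=10, q=1
  k=1: a=1, p=11, q=1
  k=2: a=2, p=32, q=3
  k=3: a=2, p=75, q=7
  k=4: a=3, p=257, q=24
  k=5: a=2, p=589, q=55

589/55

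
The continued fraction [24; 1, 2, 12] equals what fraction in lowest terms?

Fold from the inside: start with 12/1.
  2 + 1/12 = 25/12
  1 + 12/25 = 37/25
  24 + 25/37 = 913/37

913/37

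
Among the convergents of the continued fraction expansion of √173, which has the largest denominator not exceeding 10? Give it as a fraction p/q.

√173 = [13; 6, 1, 1, 6, 26, …] (period length 5).
Convergents:
  p_0/q_0 = 13/1
  p_1/q_1 = 79/6
  p_2/q_2 = 92/7
  p_3/q_3 = 171/13
q_2 = 7 ≤ 10 < 13 = q_3, so the answer is 92/7.

92/7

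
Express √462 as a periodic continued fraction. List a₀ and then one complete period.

a₀ = ⌊√462⌋ = 21.
With m₀=0, d₀=1 and mₖ₊₁ = dₖaₖ − mₖ, dₖ₊₁ = (n − mₖ₊₁²)/dₖ, aₖ₊₁ = ⌊(a₀+mₖ₊₁)/dₖ₊₁⌋:
  k=1: m=21, d=21, a=2
  k=2: m=21, d=1, a=42
d=1 and a=2a₀=42 at k=2, so the next step gives (m, d) = (21, 21) again — its k=1 value — and the period has length 2.

[21; 2, 42]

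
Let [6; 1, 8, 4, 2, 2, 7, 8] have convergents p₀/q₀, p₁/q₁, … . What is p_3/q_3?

Using pₖ = aₖpₖ₋₁ + pₖ₋₂, qₖ = aₖqₖ₋₁ + qₖ₋₂ (with p₋₁=1, p₋₂=0, q₋₁=0, q₋₂=1):
  k=0: a=6, p=6, q=1
  k=1: a=1, p=7, q=1
  k=2: a=8, p=62, q=9
  k=3: a=4, p=255, q=37

255/37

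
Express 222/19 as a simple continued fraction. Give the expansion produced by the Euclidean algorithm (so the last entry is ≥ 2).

[11; 1, 2, 6]

222 = 11·19 + 13
19 = 1·13 + 6
13 = 2·6 + 1
6 = 6·1 + 0  (stop)
So 222/19 = [11; 1, 2, 6].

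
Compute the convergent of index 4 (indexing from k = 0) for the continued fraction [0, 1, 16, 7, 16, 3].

1824/1937

Using pₖ = aₖpₖ₋₁ + pₖ₋₂, qₖ = aₖqₖ₋₁ + qₖ₋₂ (with p₋₁=1, p₋₂=0, q₋₁=0, q₋₂=1):
  k=0: a=0, p=0, q=1
  k=1: a=1, p=1, q=1
  k=2: a=16, p=16, q=17
  k=3: a=7, p=113, q=120
  k=4: a=16, p=1824, q=1937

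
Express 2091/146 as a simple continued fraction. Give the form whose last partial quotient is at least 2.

2091 = 14·146 + 47
146 = 3·47 + 5
47 = 9·5 + 2
5 = 2·2 + 1
2 = 2·1 + 0  (stop)
So 2091/146 = [14; 3, 9, 2, 2].

[14; 3, 9, 2, 2]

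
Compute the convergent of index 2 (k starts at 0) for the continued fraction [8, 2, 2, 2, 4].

42/5

Using pₖ = aₖpₖ₋₁ + pₖ₋₂, qₖ = aₖqₖ₋₁ + qₖ₋₂ (with p₋₁=1, p₋₂=0, q₋₁=0, q₋₂=1):
  k=0: a=8, p=8, q=1
  k=1: a=2, p=17, q=2
  k=2: a=2, p=42, q=5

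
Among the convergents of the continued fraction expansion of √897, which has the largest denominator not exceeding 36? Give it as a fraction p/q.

√897 = [29; 1, 18, 1, 58, …] (period length 4).
Convergents:
  p_0/q_0 = 29/1
  p_1/q_1 = 30/1
  p_2/q_2 = 569/19
  p_3/q_3 = 599/20
  p_4/q_4 = 35311/1179
q_3 = 20 ≤ 36 < 1179 = q_4, so the answer is 599/20.

599/20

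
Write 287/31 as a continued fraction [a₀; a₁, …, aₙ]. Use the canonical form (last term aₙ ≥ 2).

[9; 3, 1, 7]

287 = 9·31 + 8
31 = 3·8 + 7
8 = 1·7 + 1
7 = 7·1 + 0  (stop)
So 287/31 = [9; 3, 1, 7].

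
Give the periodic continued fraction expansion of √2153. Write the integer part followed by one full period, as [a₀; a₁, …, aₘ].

a₀ = ⌊√2153⌋ = 46.
With m₀=0, d₀=1 and mₖ₊₁ = dₖaₖ − mₖ, dₖ₊₁ = (n − mₖ₊₁²)/dₖ, aₖ₊₁ = ⌊(a₀+mₖ₊₁)/dₖ₊₁⌋:
  k=1: m=46, d=37, a=2
  k=2: m=28, d=37, a=2
  k=3: m=46, d=1, a=92
d=1 and a=2a₀=92 at k=3, so the next step gives (m, d) = (46, 37) again — its k=1 value — and the period has length 3.

[46; 2, 2, 92]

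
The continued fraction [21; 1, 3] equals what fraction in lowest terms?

87/4

Using pₖ = aₖpₖ₋₁ + pₖ₋₂ and qₖ = aₖqₖ₋₁ + qₖ₋₂:
  k=0: a=21, p=21, q=1
  k=1: a=1, p=22, q=1
  k=2: a=3, p=87, q=4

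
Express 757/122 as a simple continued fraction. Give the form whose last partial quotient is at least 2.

757 = 6*122 + 25
122 = 4*25 + 22
25 = 1*22 + 3
22 = 7*3 + 1
3 = 3*1 + 0  (stop)
So 757/122 = [6; 4, 1, 7, 3].

[6; 4, 1, 7, 3]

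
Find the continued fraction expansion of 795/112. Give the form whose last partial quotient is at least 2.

795 = 7*112 + 11
112 = 10*11 + 2
11 = 5*2 + 1
2 = 2*1 + 0  (stop)
So 795/112 = [7; 10, 5, 2].

[7; 10, 5, 2]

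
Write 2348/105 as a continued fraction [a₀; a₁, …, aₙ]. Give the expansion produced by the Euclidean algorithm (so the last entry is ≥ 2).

[22; 2, 1, 3, 4, 2]

2348 = 22*105 + 38
105 = 2*38 + 29
38 = 1*29 + 9
29 = 3*9 + 2
9 = 4*2 + 1
2 = 2*1 + 0  (stop)
So 2348/105 = [22; 2, 1, 3, 4, 2].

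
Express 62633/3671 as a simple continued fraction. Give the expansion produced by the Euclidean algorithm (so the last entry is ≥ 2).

62633 = 17*3671 + 226
3671 = 16*226 + 55
226 = 4*55 + 6
55 = 9*6 + 1
6 = 6*1 + 0  (stop)
So 62633/3671 = [17; 16, 4, 9, 6].

[17; 16, 4, 9, 6]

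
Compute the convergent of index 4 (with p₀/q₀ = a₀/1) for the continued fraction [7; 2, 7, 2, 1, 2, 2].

Using pₖ = aₖpₖ₋₁ + pₖ₋₂, qₖ = aₖqₖ₋₁ + qₖ₋₂ (with p₋₁=1, p₋₂=0, q₋₁=0, q₋₂=1):
  k=0: a=7, p=7, q=1
  k=1: a=2, p=15, q=2
  k=2: a=7, p=112, q=15
  k=3: a=2, p=239, q=32
  k=4: a=1, p=351, q=47

351/47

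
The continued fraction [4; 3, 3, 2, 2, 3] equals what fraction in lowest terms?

822/191

Using pₖ = aₖpₖ₋₁ + pₖ₋₂ and qₖ = aₖqₖ₋₁ + qₖ₋₂:
  k=0: a=4, p=4, q=1
  k=1: a=3, p=13, q=3
  k=2: a=3, p=43, q=10
  k=3: a=2, p=99, q=23
  k=4: a=2, p=241, q=56
  k=5: a=3, p=822, q=191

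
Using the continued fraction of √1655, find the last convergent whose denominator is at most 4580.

√1655 = [40; 1, 2, 7, 16, 7, 2, 1, 80, …] (period length 8).
Convergents:
  p_0/q_0 = 40/1
  p_1/q_1 = 41/1
  p_2/q_2 = 122/3
  p_3/q_3 = 895/22
  p_4/q_4 = 14442/355
  p_5/q_5 = 101989/2507
  p_6/q_6 = 218420/5369
q_5 = 2507 ≤ 4580 < 5369 = q_6, so the answer is 101989/2507.

101989/2507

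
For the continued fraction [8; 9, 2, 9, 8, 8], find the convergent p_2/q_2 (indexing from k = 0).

154/19

Using pₖ = aₖpₖ₋₁ + pₖ₋₂, qₖ = aₖqₖ₋₁ + qₖ₋₂ (with p₋₁=1, p₋₂=0, q₋₁=0, q₋₂=1):
  k=0: a=8, p=8, q=1
  k=1: a=9, p=73, q=9
  k=2: a=2, p=154, q=19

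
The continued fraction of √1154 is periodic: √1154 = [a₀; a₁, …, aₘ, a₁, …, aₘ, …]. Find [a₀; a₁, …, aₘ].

a₀ = ⌊√1154⌋ = 33.
With m₀=0, d₀=1 and mₖ₊₁ = dₖaₖ − mₖ, dₖ₊₁ = (n − mₖ₊₁²)/dₖ, aₖ₊₁ = ⌊(a₀+mₖ₊₁)/dₖ₊₁⌋:
  k=1: m=33, d=65, a=1
  k=2: m=32, d=2, a=32
  k=3: m=32, d=65, a=1
  k=4: m=33, d=1, a=66
d=1 and a=2a₀=66 at k=4, so the next step gives (m, d) = (33, 65) again — its k=1 value — and the period has length 4.

[33; 1, 32, 1, 66]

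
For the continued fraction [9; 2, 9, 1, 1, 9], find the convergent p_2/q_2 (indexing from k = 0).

Using pₖ = aₖpₖ₋₁ + pₖ₋₂, qₖ = aₖqₖ₋₁ + qₖ₋₂ (with p₋₁=1, p₋₂=0, q₋₁=0, q₋₂=1):
  k=0: a=9, p=9, q=1
  k=1: a=2, p=19, q=2
  k=2: a=9, p=180, q=19

180/19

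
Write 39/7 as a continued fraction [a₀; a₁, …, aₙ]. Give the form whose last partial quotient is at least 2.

[5; 1, 1, 3]

39 = 5×7 + 4
7 = 1×4 + 3
4 = 1×3 + 1
3 = 3×1 + 0  (stop)
So 39/7 = [5; 1, 1, 3].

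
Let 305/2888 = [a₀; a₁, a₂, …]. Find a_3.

305 = 0·2888 + 305   →  a_0 = 0
2888 = 9·305 + 143   →  a_1 = 9
305 = 2·143 + 19   →  a_2 = 2
143 = 7·19 + 10   →  a_3 = 7

7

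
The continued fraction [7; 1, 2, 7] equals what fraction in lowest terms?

169/22

Using pₖ = aₖpₖ₋₁ + pₖ₋₂ and qₖ = aₖqₖ₋₁ + qₖ₋₂:
  k=0: a=7, p=7, q=1
  k=1: a=1, p=8, q=1
  k=2: a=2, p=23, q=3
  k=3: a=7, p=169, q=22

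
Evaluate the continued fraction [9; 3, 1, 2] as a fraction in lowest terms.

102/11

Fold from the inside: start with 2/1.
  1 + 1/2 = 3/2
  3 + 2/3 = 11/3
  9 + 3/11 = 102/11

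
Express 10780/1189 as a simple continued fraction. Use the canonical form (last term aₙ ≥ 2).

10780 = 9*1189 + 79
1189 = 15*79 + 4
79 = 19*4 + 3
4 = 1*3 + 1
3 = 3*1 + 0  (stop)
So 10780/1189 = [9; 15, 19, 1, 3].

[9; 15, 19, 1, 3]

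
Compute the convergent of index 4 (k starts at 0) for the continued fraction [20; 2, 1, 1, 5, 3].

Using pₖ = aₖpₖ₋₁ + pₖ₋₂, qₖ = aₖqₖ₋₁ + qₖ₋₂ (with p₋₁=1, p₋₂=0, q₋₁=0, q₋₂=1):
  k=0: a=20, p=20, q=1
  k=1: a=2, p=41, q=2
  k=2: a=1, p=61, q=3
  k=3: a=1, p=102, q=5
  k=4: a=5, p=571, q=28

571/28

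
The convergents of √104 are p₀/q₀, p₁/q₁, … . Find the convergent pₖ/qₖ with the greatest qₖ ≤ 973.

√104 = [10; 5, 20, …] (period length 2).
Convergents:
  p_0/q_0 = 10/1
  p_1/q_1 = 51/5
  p_2/q_2 = 1030/101
  p_3/q_3 = 5201/510
  p_4/q_4 = 105050/10301
q_3 = 510 ≤ 973 < 10301 = q_4, so the answer is 5201/510.

5201/510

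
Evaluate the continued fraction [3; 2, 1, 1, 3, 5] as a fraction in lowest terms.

Fold from the inside: start with 5/1.
  3 + 1/5 = 16/5
  1 + 5/16 = 21/16
  1 + 16/21 = 37/21
  2 + 21/37 = 95/37
  3 + 37/95 = 322/95

322/95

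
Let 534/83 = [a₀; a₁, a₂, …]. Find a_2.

534 = 6·83 + 36   →  a_0 = 6
83 = 2·36 + 11   →  a_1 = 2
36 = 3·11 + 3   →  a_2 = 3

3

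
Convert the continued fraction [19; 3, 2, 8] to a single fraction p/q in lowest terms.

Using pₖ = aₖpₖ₋₁ + pₖ₋₂ and qₖ = aₖqₖ₋₁ + qₖ₋₂:
  k=0: a=19, p=19, q=1
  k=1: a=3, p=58, q=3
  k=2: a=2, p=135, q=7
  k=3: a=8, p=1138, q=59

1138/59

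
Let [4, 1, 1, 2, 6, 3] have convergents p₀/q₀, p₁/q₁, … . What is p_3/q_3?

23/5

Using pₖ = aₖpₖ₋₁ + pₖ₋₂, qₖ = aₖqₖ₋₁ + qₖ₋₂ (with p₋₁=1, p₋₂=0, q₋₁=0, q₋₂=1):
  k=0: a=4, p=4, q=1
  k=1: a=1, p=5, q=1
  k=2: a=1, p=9, q=2
  k=3: a=2, p=23, q=5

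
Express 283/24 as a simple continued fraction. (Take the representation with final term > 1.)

[11; 1, 3, 1, 4]

283 = 11*24 + 19
24 = 1*19 + 5
19 = 3*5 + 4
5 = 1*4 + 1
4 = 4*1 + 0  (stop)
So 283/24 = [11; 1, 3, 1, 4].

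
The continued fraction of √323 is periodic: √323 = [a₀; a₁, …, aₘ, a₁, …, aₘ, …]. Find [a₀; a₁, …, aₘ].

a₀ = ⌊√323⌋ = 17.
With m₀=0, d₀=1 and mₖ₊₁ = dₖaₖ − mₖ, dₖ₊₁ = (n − mₖ₊₁²)/dₖ, aₖ₊₁ = ⌊(a₀+mₖ₊₁)/dₖ₊₁⌋:
  k=1: m=17, d=34, a=1
  k=2: m=17, d=1, a=34
d=1 and a=2a₀=34 at k=2, so the next step gives (m, d) = (17, 34) again — its k=1 value — and the period has length 2.

[17; 1, 34]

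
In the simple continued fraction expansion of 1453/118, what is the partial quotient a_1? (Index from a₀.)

3

1453 = 12·118 + 37   →  a_0 = 12
118 = 3·37 + 7   →  a_1 = 3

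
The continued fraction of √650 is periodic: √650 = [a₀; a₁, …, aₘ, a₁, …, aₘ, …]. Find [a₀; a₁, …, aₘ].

a₀ = ⌊√650⌋ = 25.
With m₀=0, d₀=1 and mₖ₊₁ = dₖaₖ − mₖ, dₖ₊₁ = (n − mₖ₊₁²)/dₖ, aₖ₊₁ = ⌊(a₀+mₖ₊₁)/dₖ₊₁⌋:
  k=1: m=25, d=25, a=2
  k=2: m=25, d=1, a=50
d=1 and a=2a₀=50 at k=2, so the next step gives (m, d) = (25, 25) again — its k=1 value — and the period has length 2.

[25; 2, 50]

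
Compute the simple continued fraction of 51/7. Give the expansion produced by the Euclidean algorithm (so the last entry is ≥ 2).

51 = 7×7 + 2
7 = 3×2 + 1
2 = 2×1 + 0  (stop)
So 51/7 = [7; 3, 2].

[7; 3, 2]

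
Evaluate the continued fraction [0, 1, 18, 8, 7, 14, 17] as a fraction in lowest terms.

249352/263111

Using pₖ = aₖpₖ₋₁ + pₖ₋₂ and qₖ = aₖqₖ₋₁ + qₖ₋₂:
  k=0: a=0, p=0, q=1
  k=1: a=1, p=1, q=1
  k=2: a=18, p=18, q=19
  k=3: a=8, p=145, q=153
  k=4: a=7, p=1033, q=1090
  k=5: a=14, p=14607, q=15413
  k=6: a=17, p=249352, q=263111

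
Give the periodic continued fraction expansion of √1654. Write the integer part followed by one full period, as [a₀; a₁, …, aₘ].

a₀ = ⌊√1654⌋ = 40.
With m₀=0, d₀=1 and mₖ₊₁ = dₖaₖ − mₖ, dₖ₊₁ = (n − mₖ₊₁²)/dₖ, aₖ₊₁ = ⌊(a₀+mₖ₊₁)/dₖ₊₁⌋:
  k=1: m=40, d=54, a=1
  k=2: m=14, d=27, a=2
  k=3: m=40, d=2, a=40
  k=4: m=40, d=27, a=2
  k=5: m=14, d=54, a=1
  k=6: m=40, d=1, a=80
d=1 and a=2a₀=80 at k=6, so the next step gives (m, d) = (40, 54) again — its k=1 value — and the period has length 6.

[40; 1, 2, 40, 2, 1, 80]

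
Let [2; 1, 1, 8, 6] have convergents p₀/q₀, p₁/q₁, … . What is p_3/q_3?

43/17

Using pₖ = aₖpₖ₋₁ + pₖ₋₂, qₖ = aₖqₖ₋₁ + qₖ₋₂ (with p₋₁=1, p₋₂=0, q₋₁=0, q₋₂=1):
  k=0: a=2, p=2, q=1
  k=1: a=1, p=3, q=1
  k=2: a=1, p=5, q=2
  k=3: a=8, p=43, q=17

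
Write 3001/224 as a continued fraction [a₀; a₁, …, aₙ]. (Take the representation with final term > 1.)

[13; 2, 1, 1, 14, 3]

3001 = 13×224 + 89
224 = 2×89 + 46
89 = 1×46 + 43
46 = 1×43 + 3
43 = 14×3 + 1
3 = 3×1 + 0  (stop)
So 3001/224 = [13; 2, 1, 1, 14, 3].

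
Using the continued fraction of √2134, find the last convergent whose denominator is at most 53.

√2134 = [46; 5, 8, 5, 92, …] (period length 4).
Convergents:
  p_0/q_0 = 46/1
  p_1/q_1 = 231/5
  p_2/q_2 = 1894/41
  p_3/q_3 = 9701/210
q_2 = 41 ≤ 53 < 210 = q_3, so the answer is 1894/41.

1894/41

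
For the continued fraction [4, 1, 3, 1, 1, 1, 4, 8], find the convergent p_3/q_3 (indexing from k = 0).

Using pₖ = aₖpₖ₋₁ + pₖ₋₂, qₖ = aₖqₖ₋₁ + qₖ₋₂ (with p₋₁=1, p₋₂=0, q₋₁=0, q₋₂=1):
  k=0: a=4, p=4, q=1
  k=1: a=1, p=5, q=1
  k=2: a=3, p=19, q=4
  k=3: a=1, p=24, q=5

24/5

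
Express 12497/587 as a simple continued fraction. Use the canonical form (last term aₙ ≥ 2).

12497 = 21*587 + 170
587 = 3*170 + 77
170 = 2*77 + 16
77 = 4*16 + 13
16 = 1*13 + 3
13 = 4*3 + 1
3 = 3*1 + 0  (stop)
So 12497/587 = [21; 3, 2, 4, 1, 4, 3].

[21; 3, 2, 4, 1, 4, 3]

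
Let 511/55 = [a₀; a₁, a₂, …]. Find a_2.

2

511 = 9·55 + 16   →  a_0 = 9
55 = 3·16 + 7   →  a_1 = 3
16 = 2·7 + 2   →  a_2 = 2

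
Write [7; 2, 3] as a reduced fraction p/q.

Fold from the inside: start with 3/1.
  2 + 1/3 = 7/3
  7 + 3/7 = 52/7

52/7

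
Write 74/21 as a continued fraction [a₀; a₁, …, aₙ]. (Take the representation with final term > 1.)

74 = 3·21 + 11
21 = 1·11 + 10
11 = 1·10 + 1
10 = 10·1 + 0  (stop)
So 74/21 = [3; 1, 1, 10].

[3; 1, 1, 10]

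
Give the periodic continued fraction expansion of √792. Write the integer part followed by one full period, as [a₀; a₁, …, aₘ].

a₀ = ⌊√792⌋ = 28.

[28; 7, 56]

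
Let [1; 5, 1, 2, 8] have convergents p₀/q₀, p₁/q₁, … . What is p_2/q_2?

Using pₖ = aₖpₖ₋₁ + pₖ₋₂, qₖ = aₖqₖ₋₁ + qₖ₋₂ (with p₋₁=1, p₋₂=0, q₋₁=0, q₋₂=1):
  k=0: a=1, p=1, q=1
  k=1: a=5, p=6, q=5
  k=2: a=1, p=7, q=6

7/6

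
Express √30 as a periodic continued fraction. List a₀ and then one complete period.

[5; 2, 10]

a₀ = ⌊√30⌋ = 5.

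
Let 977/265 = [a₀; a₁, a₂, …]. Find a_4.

5

977 = 3·265 + 182   →  a_0 = 3
265 = 1·182 + 83   →  a_1 = 1
182 = 2·83 + 16   →  a_2 = 2
83 = 5·16 + 3   →  a_3 = 5
16 = 5·3 + 1   →  a_4 = 5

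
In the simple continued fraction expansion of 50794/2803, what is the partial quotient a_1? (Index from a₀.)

8

50794 = 18·2803 + 340   →  a_0 = 18
2803 = 8·340 + 83   →  a_1 = 8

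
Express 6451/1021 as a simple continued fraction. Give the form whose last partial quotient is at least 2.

[6; 3, 7, 15, 3]

6451 = 6·1021 + 325
1021 = 3·325 + 46
325 = 7·46 + 3
46 = 15·3 + 1
3 = 3·1 + 0  (stop)
So 6451/1021 = [6; 3, 7, 15, 3].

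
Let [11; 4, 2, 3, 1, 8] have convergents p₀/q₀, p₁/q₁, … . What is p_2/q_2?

101/9

Using pₖ = aₖpₖ₋₁ + pₖ₋₂, qₖ = aₖqₖ₋₁ + qₖ₋₂ (with p₋₁=1, p₋₂=0, q₋₁=0, q₋₂=1):
  k=0: a=11, p=11, q=1
  k=1: a=4, p=45, q=4
  k=2: a=2, p=101, q=9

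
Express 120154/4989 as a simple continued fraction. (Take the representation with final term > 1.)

[24; 11, 1, 14, 2, 13]

120154 = 24×4989 + 418
4989 = 11×418 + 391
418 = 1×391 + 27
391 = 14×27 + 13
27 = 2×13 + 1
13 = 13×1 + 0  (stop)
So 120154/4989 = [24; 11, 1, 14, 2, 13].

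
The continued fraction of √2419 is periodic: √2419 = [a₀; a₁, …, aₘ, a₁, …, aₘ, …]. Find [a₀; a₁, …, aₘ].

[49; 5, 2, 5, 98]

a₀ = ⌊√2419⌋ = 49.
With m₀=0, d₀=1 and mₖ₊₁ = dₖaₖ − mₖ, dₖ₊₁ = (n − mₖ₊₁²)/dₖ, aₖ₊₁ = ⌊(a₀+mₖ₊₁)/dₖ₊₁⌋:
  k=1: m=49, d=18, a=5
  k=2: m=41, d=41, a=2
  k=3: m=41, d=18, a=5
  k=4: m=49, d=1, a=98
d=1 and a=2a₀=98 at k=4, so the next step gives (m, d) = (49, 18) again — its k=1 value — and the period has length 4.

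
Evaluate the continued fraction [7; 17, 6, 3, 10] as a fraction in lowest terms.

23737/3363

Fold from the inside: start with 10/1.
  3 + 1/10 = 31/10
  6 + 10/31 = 196/31
  17 + 31/196 = 3363/196
  7 + 196/3363 = 23737/3363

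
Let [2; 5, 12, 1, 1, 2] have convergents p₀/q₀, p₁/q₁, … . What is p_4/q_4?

Using pₖ = aₖpₖ₋₁ + pₖ₋₂, qₖ = aₖqₖ₋₁ + qₖ₋₂ (with p₋₁=1, p₋₂=0, q₋₁=0, q₋₂=1):
  k=0: a=2, p=2, q=1
  k=1: a=5, p=11, q=5
  k=2: a=12, p=134, q=61
  k=3: a=1, p=145, q=66
  k=4: a=1, p=279, q=127

279/127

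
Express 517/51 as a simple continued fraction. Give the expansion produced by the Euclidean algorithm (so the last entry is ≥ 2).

[10; 7, 3, 2]

517 = 10×51 + 7
51 = 7×7 + 2
7 = 3×2 + 1
2 = 2×1 + 0  (stop)
So 517/51 = [10; 7, 3, 2].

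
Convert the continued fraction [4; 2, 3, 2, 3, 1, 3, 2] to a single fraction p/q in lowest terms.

2693/607

Fold from the inside: start with 2/1.
  3 + 1/2 = 7/2
  1 + 2/7 = 9/7
  3 + 7/9 = 34/9
  2 + 9/34 = 77/34
  3 + 34/77 = 265/77
  2 + 77/265 = 607/265
  4 + 265/607 = 2693/607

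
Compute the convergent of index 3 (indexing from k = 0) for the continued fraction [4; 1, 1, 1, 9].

Using pₖ = aₖpₖ₋₁ + pₖ₋₂, qₖ = aₖqₖ₋₁ + qₖ₋₂ (with p₋₁=1, p₋₂=0, q₋₁=0, q₋₂=1):
  k=0: a=4, p=4, q=1
  k=1: a=1, p=5, q=1
  k=2: a=1, p=9, q=2
  k=3: a=1, p=14, q=3

14/3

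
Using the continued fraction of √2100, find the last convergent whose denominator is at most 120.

√2100 = [45; 1, 4, 1, 2, 1, 4, 1, 90, …] (period length 8).
Convergents:
  p_0/q_0 = 45/1
  p_1/q_1 = 46/1
  p_2/q_2 = 229/5
  p_3/q_3 = 275/6
  p_4/q_4 = 779/17
  p_5/q_5 = 1054/23
  p_6/q_6 = 4995/109
  p_7/q_7 = 6049/132
q_6 = 109 ≤ 120 < 132 = q_7, so the answer is 4995/109.

4995/109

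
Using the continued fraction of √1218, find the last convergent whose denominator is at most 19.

√1218 = [34; 1, 8, 1, 68, …] (period length 4).
Convergents:
  p_0/q_0 = 34/1
  p_1/q_1 = 35/1
  p_2/q_2 = 314/9
  p_3/q_3 = 349/10
  p_4/q_4 = 24046/689
q_3 = 10 ≤ 19 < 689 = q_4, so the answer is 349/10.

349/10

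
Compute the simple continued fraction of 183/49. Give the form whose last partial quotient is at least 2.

183 = 3*49 + 36
49 = 1*36 + 13
36 = 2*13 + 10
13 = 1*10 + 3
10 = 3*3 + 1
3 = 3*1 + 0  (stop)
So 183/49 = [3; 1, 2, 1, 3, 3].

[3; 1, 2, 1, 3, 3]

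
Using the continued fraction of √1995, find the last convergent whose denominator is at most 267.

√1995 = [44; 1, 1, 1, 88, …] (period length 4).
Convergents:
  p_0/q_0 = 44/1
  p_1/q_1 = 45/1
  p_2/q_2 = 89/2
  p_3/q_3 = 134/3
  p_4/q_4 = 11881/266
  p_5/q_5 = 12015/269
q_4 = 266 ≤ 267 < 269 = q_5, so the answer is 11881/266.

11881/266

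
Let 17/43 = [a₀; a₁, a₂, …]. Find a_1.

2

17 = 0·43 + 17   →  a_0 = 0
43 = 2·17 + 9   →  a_1 = 2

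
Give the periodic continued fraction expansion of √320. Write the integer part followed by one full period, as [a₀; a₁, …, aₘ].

a₀ = ⌊√320⌋ = 17.
With m₀=0, d₀=1 and mₖ₊₁ = dₖaₖ − mₖ, dₖ₊₁ = (n − mₖ₊₁²)/dₖ, aₖ₊₁ = ⌊(a₀+mₖ₊₁)/dₖ₊₁⌋:
  k=1: m=17, d=31, a=1
  k=2: m=14, d=4, a=7
  k=3: m=14, d=31, a=1
  k=4: m=17, d=1, a=34
d=1 and a=2a₀=34 at k=4, so the next step gives (m, d) = (17, 31) again — its k=1 value — and the period has length 4.

[17; 1, 7, 1, 34]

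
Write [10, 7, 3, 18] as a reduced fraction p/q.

Using pₖ = aₖpₖ₋₁ + pₖ₋₂ and qₖ = aₖqₖ₋₁ + qₖ₋₂:
  k=0: a=10, p=10, q=1
  k=1: a=7, p=71, q=7
  k=2: a=3, p=223, q=22
  k=3: a=18, p=4085, q=403

4085/403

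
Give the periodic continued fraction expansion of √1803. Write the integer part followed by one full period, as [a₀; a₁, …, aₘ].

[42; 2, 6, 28, 6, 2, 84]

a₀ = ⌊√1803⌋ = 42.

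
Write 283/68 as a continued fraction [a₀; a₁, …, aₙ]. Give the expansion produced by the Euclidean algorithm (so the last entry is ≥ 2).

283 = 4*68 + 11
68 = 6*11 + 2
11 = 5*2 + 1
2 = 2*1 + 0  (stop)
So 283/68 = [4; 6, 5, 2].

[4; 6, 5, 2]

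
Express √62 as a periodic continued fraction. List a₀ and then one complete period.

a₀ = ⌊√62⌋ = 7.
With m₀=0, d₀=1 and mₖ₊₁ = dₖaₖ − mₖ, dₖ₊₁ = (n − mₖ₊₁²)/dₖ, aₖ₊₁ = ⌊(a₀+mₖ₊₁)/dₖ₊₁⌋:
  k=1: m=7, d=13, a=1
  k=2: m=6, d=2, a=6
  k=3: m=6, d=13, a=1
  k=4: m=7, d=1, a=14
d=1 and a=2a₀=14 at k=4, so the next step gives (m, d) = (7, 13) again — its k=1 value — and the period has length 4.

[7; 1, 6, 1, 14]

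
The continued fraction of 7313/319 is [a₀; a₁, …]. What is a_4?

7313 = 22·319 + 295   →  a_0 = 22
319 = 1·295 + 24   →  a_1 = 1
295 = 12·24 + 7   →  a_2 = 12
24 = 3·7 + 3   →  a_3 = 3
7 = 2·3 + 1   →  a_4 = 2

2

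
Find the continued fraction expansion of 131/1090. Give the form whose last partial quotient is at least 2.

131 = 0×1090 + 131
1090 = 8×131 + 42
131 = 3×42 + 5
42 = 8×5 + 2
5 = 2×2 + 1
2 = 2×1 + 0  (stop)
So 131/1090 = [0; 8, 3, 8, 2, 2].

[0; 8, 3, 8, 2, 2]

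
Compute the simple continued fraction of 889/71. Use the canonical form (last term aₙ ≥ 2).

[12; 1, 1, 11, 3]

889 = 12·71 + 37
71 = 1·37 + 34
37 = 1·34 + 3
34 = 11·3 + 1
3 = 3·1 + 0  (stop)
So 889/71 = [12; 1, 1, 11, 3].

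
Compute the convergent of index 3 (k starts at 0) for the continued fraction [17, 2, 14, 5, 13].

Using pₖ = aₖpₖ₋₁ + pₖ₋₂, qₖ = aₖqₖ₋₁ + qₖ₋₂ (with p₋₁=1, p₋₂=0, q₋₁=0, q₋₂=1):
  k=0: a=17, p=17, q=1
  k=1: a=2, p=35, q=2
  k=2: a=14, p=507, q=29
  k=3: a=5, p=2570, q=147

2570/147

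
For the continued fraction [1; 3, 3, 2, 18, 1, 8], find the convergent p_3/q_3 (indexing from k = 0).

Using pₖ = aₖpₖ₋₁ + pₖ₋₂, qₖ = aₖqₖ₋₁ + qₖ₋₂ (with p₋₁=1, p₋₂=0, q₋₁=0, q₋₂=1):
  k=0: a=1, p=1, q=1
  k=1: a=3, p=4, q=3
  k=2: a=3, p=13, q=10
  k=3: a=2, p=30, q=23

30/23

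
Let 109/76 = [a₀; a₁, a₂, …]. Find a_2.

3

109 = 1·76 + 33   →  a_0 = 1
76 = 2·33 + 10   →  a_1 = 2
33 = 3·10 + 3   →  a_2 = 3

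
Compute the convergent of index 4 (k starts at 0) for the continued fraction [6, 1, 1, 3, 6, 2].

Using pₖ = aₖpₖ₋₁ + pₖ₋₂, qₖ = aₖqₖ₋₁ + qₖ₋₂ (with p₋₁=1, p₋₂=0, q₋₁=0, q₋₂=1):
  k=0: a=6, p=6, q=1
  k=1: a=1, p=7, q=1
  k=2: a=1, p=13, q=2
  k=3: a=3, p=46, q=7
  k=4: a=6, p=289, q=44

289/44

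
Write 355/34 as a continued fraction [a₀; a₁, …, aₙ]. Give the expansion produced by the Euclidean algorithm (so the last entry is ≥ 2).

[10; 2, 3, 1, 3]

355 = 10·34 + 15
34 = 2·15 + 4
15 = 3·4 + 3
4 = 1·3 + 1
3 = 3·1 + 0  (stop)
So 355/34 = [10; 2, 3, 1, 3].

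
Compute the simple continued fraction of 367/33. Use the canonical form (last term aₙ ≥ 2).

367 = 11*33 + 4
33 = 8*4 + 1
4 = 4*1 + 0  (stop)
So 367/33 = [11; 8, 4].

[11; 8, 4]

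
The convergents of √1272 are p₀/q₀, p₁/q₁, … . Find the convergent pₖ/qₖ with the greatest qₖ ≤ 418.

7668/215

√1272 = [35; 1, 1, 1, 70, …] (period length 4).
Convergents:
  p_0/q_0 = 35/1
  p_1/q_1 = 36/1
  p_2/q_2 = 71/2
  p_3/q_3 = 107/3
  p_4/q_4 = 7561/212
  p_5/q_5 = 7668/215
  p_6/q_6 = 15229/427
q_5 = 215 ≤ 418 < 427 = q_6, so the answer is 7668/215.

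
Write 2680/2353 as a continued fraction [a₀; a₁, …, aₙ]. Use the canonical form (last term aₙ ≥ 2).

[1; 7, 5, 9, 7]

2680 = 1·2353 + 327
2353 = 7·327 + 64
327 = 5·64 + 7
64 = 9·7 + 1
7 = 7·1 + 0  (stop)
So 2680/2353 = [1; 7, 5, 9, 7].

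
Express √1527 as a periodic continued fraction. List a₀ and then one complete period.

a₀ = ⌊√1527⌋ = 39.
With m₀=0, d₀=1 and mₖ₊₁ = dₖaₖ − mₖ, dₖ₊₁ = (n − mₖ₊₁²)/dₖ, aₖ₊₁ = ⌊(a₀+mₖ₊₁)/dₖ₊₁⌋:
  k=1: m=39, d=6, a=13
  k=2: m=39, d=1, a=78
d=1 and a=2a₀=78 at k=2, so the next step gives (m, d) = (39, 6) again — its k=1 value — and the period has length 2.

[39; 13, 78]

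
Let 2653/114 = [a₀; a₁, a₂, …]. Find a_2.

1

2653 = 23·114 + 31   →  a_0 = 23
114 = 3·31 + 21   →  a_1 = 3
31 = 1·21 + 10   →  a_2 = 1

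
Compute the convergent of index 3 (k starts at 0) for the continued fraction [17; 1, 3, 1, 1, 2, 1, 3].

89/5

Using pₖ = aₖpₖ₋₁ + pₖ₋₂, qₖ = aₖqₖ₋₁ + qₖ₋₂ (with p₋₁=1, p₋₂=0, q₋₁=0, q₋₂=1):
  k=0: a=17, p=17, q=1
  k=1: a=1, p=18, q=1
  k=2: a=3, p=71, q=4
  k=3: a=1, p=89, q=5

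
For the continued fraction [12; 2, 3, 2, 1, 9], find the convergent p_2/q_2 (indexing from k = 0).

87/7

Using pₖ = aₖpₖ₋₁ + pₖ₋₂, qₖ = aₖqₖ₋₁ + qₖ₋₂ (with p₋₁=1, p₋₂=0, q₋₁=0, q₋₂=1):
  k=0: a=12, p=12, q=1
  k=1: a=2, p=25, q=2
  k=2: a=3, p=87, q=7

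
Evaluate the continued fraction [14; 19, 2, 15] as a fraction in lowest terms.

Using pₖ = aₖpₖ₋₁ + pₖ₋₂ and qₖ = aₖqₖ₋₁ + qₖ₋₂:
  k=0: a=14, p=14, q=1
  k=1: a=19, p=267, q=19
  k=2: a=2, p=548, q=39
  k=3: a=15, p=8487, q=604

8487/604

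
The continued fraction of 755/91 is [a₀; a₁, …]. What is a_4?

755 = 8·91 + 27   →  a_0 = 8
91 = 3·27 + 10   →  a_1 = 3
27 = 2·10 + 7   →  a_2 = 2
10 = 1·7 + 3   →  a_3 = 1
7 = 2·3 + 1   →  a_4 = 2

2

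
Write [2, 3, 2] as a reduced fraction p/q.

Using pₖ = aₖpₖ₋₁ + pₖ₋₂ and qₖ = aₖqₖ₋₁ + qₖ₋₂:
  k=0: a=2, p=2, q=1
  k=1: a=3, p=7, q=3
  k=2: a=2, p=16, q=7

16/7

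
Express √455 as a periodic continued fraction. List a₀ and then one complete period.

[21; 3, 42]

a₀ = ⌊√455⌋ = 21.
With m₀=0, d₀=1 and mₖ₊₁ = dₖaₖ − mₖ, dₖ₊₁ = (n − mₖ₊₁²)/dₖ, aₖ₊₁ = ⌊(a₀+mₖ₊₁)/dₖ₊₁⌋:
  k=1: m=21, d=14, a=3
  k=2: m=21, d=1, a=42
d=1 and a=2a₀=42 at k=2, so the next step gives (m, d) = (21, 14) again — its k=1 value — and the period has length 2.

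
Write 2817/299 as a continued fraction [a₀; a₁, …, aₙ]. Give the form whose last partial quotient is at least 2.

[9; 2, 2, 1, 2, 7, 2]

2817 = 9×299 + 126
299 = 2×126 + 47
126 = 2×47 + 32
47 = 1×32 + 15
32 = 2×15 + 2
15 = 7×2 + 1
2 = 2×1 + 0  (stop)
So 2817/299 = [9; 2, 2, 1, 2, 7, 2].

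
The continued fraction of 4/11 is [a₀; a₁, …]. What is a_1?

4 = 0·11 + 4   →  a_0 = 0
11 = 2·4 + 3   →  a_1 = 2

2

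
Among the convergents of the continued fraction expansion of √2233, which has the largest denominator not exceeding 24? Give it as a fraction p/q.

189/4

√2233 = [47; 3, 1, 12, 1, 3, 94, …] (period length 6).
Convergents:
  p_0/q_0 = 47/1
  p_1/q_1 = 142/3
  p_2/q_2 = 189/4
  p_3/q_3 = 2410/51
q_2 = 4 ≤ 24 < 51 = q_3, so the answer is 189/4.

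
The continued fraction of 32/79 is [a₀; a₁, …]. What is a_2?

32 = 0·79 + 32   →  a_0 = 0
79 = 2·32 + 15   →  a_1 = 2
32 = 2·15 + 2   →  a_2 = 2

2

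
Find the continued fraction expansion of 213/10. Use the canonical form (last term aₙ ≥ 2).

213 = 21·10 + 3
10 = 3·3 + 1
3 = 3·1 + 0  (stop)
So 213/10 = [21; 3, 3].

[21; 3, 3]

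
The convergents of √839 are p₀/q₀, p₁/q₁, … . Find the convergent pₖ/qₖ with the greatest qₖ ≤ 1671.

√839 = [28; 1, 27, 1, 56, …] (period length 4).
Convergents:
  p_0/q_0 = 28/1
  p_1/q_1 = 29/1
  p_2/q_2 = 811/28
  p_3/q_3 = 840/29
  p_4/q_4 = 47851/1652
  p_5/q_5 = 48691/1681
q_4 = 1652 ≤ 1671 < 1681 = q_5, so the answer is 47851/1652.

47851/1652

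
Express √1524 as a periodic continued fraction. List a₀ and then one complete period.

a₀ = ⌊√1524⌋ = 39.
With m₀=0, d₀=1 and mₖ₊₁ = dₖaₖ − mₖ, dₖ₊₁ = (n − mₖ₊₁²)/dₖ, aₖ₊₁ = ⌊(a₀+mₖ₊₁)/dₖ₊₁⌋:
  k=1: m=39, d=3, a=26
  k=2: m=39, d=1, a=78
d=1 and a=2a₀=78 at k=2, so the next step gives (m, d) = (39, 3) again — its k=1 value — and the period has length 2.

[39; 26, 78]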